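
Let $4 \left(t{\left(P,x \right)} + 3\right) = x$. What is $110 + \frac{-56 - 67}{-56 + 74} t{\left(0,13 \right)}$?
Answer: $\frac{2599}{24} \approx 108.29$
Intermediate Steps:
$t{\left(P,x \right)} = -3 + \frac{x}{4}$
$110 + \frac{-56 - 67}{-56 + 74} t{\left(0,13 \right)} = 110 + \frac{-56 - 67}{-56 + 74} \left(-3 + \frac{1}{4} \cdot 13\right) = 110 + - \frac{123}{18} \left(-3 + \frac{13}{4}\right) = 110 + \left(-123\right) \frac{1}{18} \cdot \frac{1}{4} = 110 - \frac{41}{24} = \frac{2599}{24}$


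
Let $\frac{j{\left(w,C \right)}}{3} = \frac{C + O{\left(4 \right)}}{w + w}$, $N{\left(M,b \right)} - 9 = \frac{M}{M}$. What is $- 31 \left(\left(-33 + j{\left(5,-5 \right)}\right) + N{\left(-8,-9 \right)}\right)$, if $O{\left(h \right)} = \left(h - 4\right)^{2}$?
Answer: $\frac{1519}{2} \approx 759.5$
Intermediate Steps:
$N{\left(M,b \right)} = 10$ ($N{\left(M,b \right)} = 9 + \frac{M}{M} = 9 + 1 = 10$)
$O{\left(h \right)} = \left(-4 + h\right)^{2}$
$j{\left(w,C \right)} = \frac{3 C}{2 w}$ ($j{\left(w,C \right)} = 3 \frac{C + \left(-4 + 4\right)^{2}}{w + w} = 3 \frac{C + 0^{2}}{2 w} = 3 \left(C + 0\right) \frac{1}{2 w} = 3 C \frac{1}{2 w} = 3 \frac{C}{2 w} = \frac{3 C}{2 w}$)
$- 31 \left(\left(-33 + j{\left(5,-5 \right)}\right) + N{\left(-8,-9 \right)}\right) = - 31 \left(\left(-33 + \frac{3}{2} \left(-5\right) \frac{1}{5}\right) + 10\right) = - 31 \left(\left(-33 - \frac{3}{2}\right) + 10\right) = - 31 \left(- \frac{69}{2} + 10\right) = \left(-31\right) \left(- \frac{49}{2}\right) = \frac{1519}{2}$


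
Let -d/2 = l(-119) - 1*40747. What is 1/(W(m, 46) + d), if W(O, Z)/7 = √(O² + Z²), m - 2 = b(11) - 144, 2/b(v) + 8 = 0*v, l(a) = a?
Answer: 26688/2180905999 - 4*√357617/15266341993 ≈ 1.2080e-5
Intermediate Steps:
b(v) = -¼ (b(v) = 2/(-8 + 0*v) = 2/(-8 + 0) = 2/(-8) = 2*(-⅛) = -¼)
m = -569/4 (m = 2 + (-¼ - 144) = 2 - 577/4 = -569/4 ≈ -142.25)
d = 81732 (d = -2*(-119 - 1*40747) = -2*(-119 - 40747) = -2*(-40866) = 81732)
W(O, Z) = 7*√(O² + Z²)
1/(W(m, 46) + d) = 1/(7*√((-569/4)² + 46²) + 81732) = 1/(7*√(323761/16 + 2116) + 81732) = 1/(7*√(357617/16) + 81732) = 1/(7*(√357617/4) + 81732) = 1/(7*√357617/4 + 81732) = 1/(81732 + 7*√357617/4)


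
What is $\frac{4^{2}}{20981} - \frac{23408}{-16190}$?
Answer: $\frac{245691144}{169841195} \approx 1.4466$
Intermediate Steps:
$\frac{4^{2}}{20981} - \frac{23408}{-16190} = 16 \cdot \frac{1}{20981} - - \frac{11704}{8095} = \frac{16}{20981} + \frac{11704}{8095} = \frac{245691144}{169841195}$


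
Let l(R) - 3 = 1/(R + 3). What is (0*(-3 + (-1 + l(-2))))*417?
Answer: 0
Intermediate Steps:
l(R) = 3 + 1/(3 + R) (l(R) = 3 + 1/(R + 3) = 3 + 1/(3 + R))
(0*(-3 + (-1 + l(-2))))*417 = (0*(-3 + (-1 + (10 + 3*(-2))/(3 - 2))))*417 = (0*(-3 + (-1 + (10 - 6)/1)))*417 = (0*(-3 + (-1 + 1*4)))*417 = (0*(-3 + (-1 + 4)))*417 = (0*(-3 + 3))*417 = (0*0)*417 = 0*417 = 0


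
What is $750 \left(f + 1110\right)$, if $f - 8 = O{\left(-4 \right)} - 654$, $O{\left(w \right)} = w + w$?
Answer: $342000$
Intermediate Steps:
$O{\left(w \right)} = 2 w$
$f = -654$ ($f = 8 + \left(2 \left(-4\right) - 654\right) = 8 - 662 = -654$)
$750 \left(f + 1110\right) = 750 \left(-654 + 1110\right) = 750 \cdot 456 = 342000$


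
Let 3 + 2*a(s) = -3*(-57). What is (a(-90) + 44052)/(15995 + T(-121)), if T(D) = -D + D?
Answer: 44136/15995 ≈ 2.7594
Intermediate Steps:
a(s) = 84 (a(s) = -3/2 + (-3*(-57))/2 = -3/2 + (½)*171 = -3/2 + 171/2 = 84)
T(D) = 0
(a(-90) + 44052)/(15995 + T(-121)) = (84 + 44052)/(15995 + 0) = 44136/15995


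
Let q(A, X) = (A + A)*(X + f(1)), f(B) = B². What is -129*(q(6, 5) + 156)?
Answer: -29412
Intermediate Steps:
q(A, X) = 2*A*(1 + X) (q(A, X) = (A + A)*(X + 1²) = (2*A)*(X + 1) = (2*A)*(1 + X) = 2*A*(1 + X))
-129*(q(6, 5) + 156) = -129*(2*6*(1 + 5) + 156) = -129*(2*6*6 + 156) = -129*(72 + 156) = -129*228 = -29412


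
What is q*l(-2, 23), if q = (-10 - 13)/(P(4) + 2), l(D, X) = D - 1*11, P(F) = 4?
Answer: 299/6 ≈ 49.833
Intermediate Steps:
l(D, X) = -11 + D (l(D, X) = D - 11 = -11 + D)
q = -23/6 (q = (-10 - 13)/(4 + 2) = -23/6 ≈ -3.8333)
q*l(-2, 23) = -23*(-11 - 2)/6 = -23/6*(-13) = 299/6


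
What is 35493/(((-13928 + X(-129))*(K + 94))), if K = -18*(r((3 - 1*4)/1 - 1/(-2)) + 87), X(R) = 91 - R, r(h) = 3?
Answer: 35493/20918408 ≈ 0.0016967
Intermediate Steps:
K = -1620 (K = -18*(3 + 87) = -18*90 = -1620)
35493/(((-13928 + X(-129))*(K + 94))) = 35493/(((-13928 + (91 - 1*(-129)))*(-1620 + 94))) = 35493/(((-13928 + (91 + 129))*(-1526))) = 35493/(((-13928 + 220)*(-1526))) = 35493/((-13708*(-1526))) = 35493/20918408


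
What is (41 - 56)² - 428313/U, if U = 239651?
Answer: 53493162/239651 ≈ 223.21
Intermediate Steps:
(41 - 56)² - 428313/U = (41 - 56)² - 428313/239651 = (-15)² - 428313*1/239651 = 225 - 428313/239651 = 53493162/239651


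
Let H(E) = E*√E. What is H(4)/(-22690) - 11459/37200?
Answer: -26030231/84406800 ≈ -0.30839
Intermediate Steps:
H(E) = E^(3/2)
H(4)/(-22690) - 11459/37200 = 4^(3/2)/(-22690) - 11459/37200 = 8*(-1/22690) - 11459*1/37200 = -4/11345 - 11459/37200 = -26030231/84406800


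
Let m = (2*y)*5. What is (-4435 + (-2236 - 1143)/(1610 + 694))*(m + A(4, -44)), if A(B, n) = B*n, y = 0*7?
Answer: 112437809/144 ≈ 7.8082e+5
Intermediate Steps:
y = 0
m = 0 (m = (2*0)*5 = 0*5 = 0)
(-4435 + (-2236 - 1143)/(1610 + 694))*(m + A(4, -44)) = (-4435 + (-2236 - 1143)/(1610 + 694))*(0 + 4*(-44)) = (-4435 - 3379/2304)*(0 - 176) = (-4435 - 3379*1/2304)*(-176) = (-4435 - 3379/2304)*(-176) = -10221619/2304*(-176) = 112437809/144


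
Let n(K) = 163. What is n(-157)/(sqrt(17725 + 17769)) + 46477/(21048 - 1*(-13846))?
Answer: 46477/34894 + 163*sqrt(35494)/35494 ≈ 2.1971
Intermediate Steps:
n(-157)/(sqrt(17725 + 17769)) + 46477/(21048 - 1*(-13846)) = 163/(sqrt(17725 + 17769)) + 46477/(21048 - 1*(-13846)) = 163/(sqrt(35494)) + 46477/(21048 + 13846) = 163*(sqrt(35494)/35494) + 46477/34894 = 163*sqrt(35494)/35494 + 46477*(1/34894) = 163*sqrt(35494)/35494 + 46477/34894 = 46477/34894 + 163*sqrt(35494)/35494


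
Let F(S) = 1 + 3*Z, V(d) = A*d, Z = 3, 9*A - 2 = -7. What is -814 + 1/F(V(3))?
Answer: -8139/10 ≈ -813.90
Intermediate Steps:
A = -5/9 (A = 2/9 + (⅑)*(-7) = 2/9 - 7/9 = -5/9 ≈ -0.55556)
V(d) = -5*d/9
F(S) = 10 (F(S) = 1 + 3*3 = 1 + 9 = 10)
-814 + 1/F(V(3)) = -814 + 1/10 = -814 + ⅒ = -8139/10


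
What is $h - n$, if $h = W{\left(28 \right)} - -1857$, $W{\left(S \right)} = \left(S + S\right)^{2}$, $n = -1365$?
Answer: $6358$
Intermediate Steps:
$W{\left(S \right)} = 4 S^{2}$ ($W{\left(S \right)} = \left(2 S\right)^{2} = 4 S^{2}$)
$h = 4993$ ($h = 4 \cdot 28^{2} - -1857 = 4 \cdot 784 + 1857 = 3136 + 1857 = 4993$)
$h - n = 4993 - -1365 = 4993 + 1365 = 6358$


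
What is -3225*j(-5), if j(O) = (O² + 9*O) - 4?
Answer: 77400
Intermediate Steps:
j(O) = -4 + O² + 9*O
-3225*j(-5) = -3225*(-4 + (-5)² + 9*(-5)) = -3225*(-4 + 25 - 45) = -3225*(-24) = 77400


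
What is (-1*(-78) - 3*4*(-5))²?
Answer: 19044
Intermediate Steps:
(-1*(-78) - 3*4*(-5))² = (78 - 12*(-5))² = (78 + 60)² = 138² = 19044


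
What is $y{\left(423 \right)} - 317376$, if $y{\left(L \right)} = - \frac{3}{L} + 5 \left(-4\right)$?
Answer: $- \frac{44752837}{141} \approx -3.174 \cdot 10^{5}$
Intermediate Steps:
$y{\left(L \right)} = -20 - \frac{3}{L}$ ($y{\left(L \right)} = - \frac{3}{L} - 20 = -20 - \frac{3}{L}$)
$y{\left(423 \right)} - 317376 = \left(-20 - \frac{3}{423}\right) - 317376 = \left(-20 - \frac{1}{141}\right) - 317376 = - \frac{2821}{141} - 317376 = - \frac{44752837}{141}$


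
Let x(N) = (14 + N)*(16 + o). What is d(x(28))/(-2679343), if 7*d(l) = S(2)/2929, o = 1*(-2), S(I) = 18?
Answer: -18/54934569529 ≈ -3.2766e-10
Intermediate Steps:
o = -2
x(N) = 196 + 14*N (x(N) = (14 + N)*(16 - 2) = (14 + N)*14 = 196 + 14*N)
d(l) = 18/20503 (d(l) = (18/2929)/7 = (18*(1/2929))/7 = (1/7)*(18/2929) = 18/20503)
d(x(28))/(-2679343) = (18/20503)/(-2679343) = (18/20503)*(-1/2679343) = -18/54934569529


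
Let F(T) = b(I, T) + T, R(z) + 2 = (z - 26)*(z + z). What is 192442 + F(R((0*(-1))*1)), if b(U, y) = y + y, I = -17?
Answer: 192436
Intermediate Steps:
b(U, y) = 2*y
R(z) = -2 + 2*z*(-26 + z) (R(z) = -2 + (z - 26)*(z + z) = -2 + (-26 + z)*(2*z) = -2 + 2*z*(-26 + z))
F(T) = 3*T (F(T) = 2*T + T = 3*T)
192442 + F(R((0*(-1))*1)) = 192442 + 3*(-2 - 52*0*(-1) + 2*((0*(-1))*1)²) = 192442 + 3*(-2 - 0 + 2*(0*1)²) = 192442 + 3*(-2 - 52*0 + 2*0²) = 192442 + 3*(-2 + 0 + 2*0) = 192442 + 3*(-2 + 0 + 0) = 192442 + 3*(-2) = 192442 - 6 = 192436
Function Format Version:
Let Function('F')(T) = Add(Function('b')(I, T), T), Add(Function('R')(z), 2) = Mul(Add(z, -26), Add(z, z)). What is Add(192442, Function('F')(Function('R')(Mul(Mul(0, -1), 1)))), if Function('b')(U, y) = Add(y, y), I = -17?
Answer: 192436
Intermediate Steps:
Function('b')(U, y) = Mul(2, y)
Function('R')(z) = Add(-2, Mul(2, z, Add(-26, z))) (Function('R')(z) = Add(-2, Mul(Add(z, -26), Add(z, z))) = Add(-2, Mul(Add(-26, z), Mul(2, z))) = Add(-2, Mul(2, z, Add(-26, z))))
Function('F')(T) = Mul(3, T) (Function('F')(T) = Add(Mul(2, T), T) = Mul(3, T))
Add(192442, Function('F')(Function('R')(Mul(Mul(0, -1), 1)))) = Add(192442, Mul(3, Add(-2, Mul(-52, Mul(Mul(0, -1), 1)), Mul(2, Pow(Mul(Mul(0, -1), 1), 2))))) = Add(192442, Mul(3, Add(-2, Mul(-52, Mul(0, 1)), Mul(2, Pow(Mul(0, 1), 2))))) = Add(192442, Mul(3, Add(-2, Mul(-52, 0), Mul(2, Pow(0, 2))))) = Add(192442, Mul(3, Add(-2, 0, Mul(2, 0)))) = Add(192442, Mul(3, Add(-2, 0, 0))) = Add(192442, Mul(3, -2)) = Add(192442, -6) = 192436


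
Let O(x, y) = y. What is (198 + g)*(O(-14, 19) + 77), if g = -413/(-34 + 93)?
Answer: 18336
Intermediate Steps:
g = -7 (g = -413/59 = -413*1/59 = -7)
(198 + g)*(O(-14, 19) + 77) = (198 - 7)*(19 + 77) = 191*96 = 18336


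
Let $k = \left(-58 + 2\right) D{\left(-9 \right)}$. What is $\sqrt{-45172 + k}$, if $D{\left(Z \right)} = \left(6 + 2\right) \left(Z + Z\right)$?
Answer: $2 i \sqrt{9277} \approx 192.63 i$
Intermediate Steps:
$D{\left(Z \right)} = 16 Z$ ($D{\left(Z \right)} = 8 \cdot 2 Z = 16 Z$)
$k = 8064$ ($k = \left(-58 + 2\right) 16 \left(-9\right) = \left(-56\right) \left(-144\right) = 8064$)
$\sqrt{-45172 + k} = \sqrt{-45172 + 8064} = \sqrt{-37108} = 2 i \sqrt{9277}$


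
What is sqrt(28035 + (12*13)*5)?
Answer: sqrt(28815) ≈ 169.75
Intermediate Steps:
sqrt(28035 + (12*13)*5) = sqrt(28035 + 156*5) = sqrt(28035 + 780) = sqrt(28815)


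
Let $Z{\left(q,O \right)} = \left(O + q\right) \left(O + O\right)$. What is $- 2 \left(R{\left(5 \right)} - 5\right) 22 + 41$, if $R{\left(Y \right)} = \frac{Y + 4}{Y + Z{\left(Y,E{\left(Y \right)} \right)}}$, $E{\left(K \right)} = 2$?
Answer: $249$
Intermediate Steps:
$Z{\left(q,O \right)} = 2 O \left(O + q\right)$ ($Z{\left(q,O \right)} = \left(O + q\right) 2 O = 2 O \left(O + q\right)$)
$R{\left(Y \right)} = \frac{4 + Y}{8 + 5 Y}$ ($R{\left(Y \right)} = \frac{Y + 4}{Y + 2 \cdot 2 \left(2 + Y\right)} = \frac{4 + Y}{Y + \left(8 + 4 Y\right)} = \frac{4 + Y}{8 + 5 Y}$)
$- 2 \left(R{\left(5 \right)} - 5\right) 22 + 41 = - 2 \left(\frac{4 + 5}{8 + 5 \cdot 5} - 5\right) 22 + 41 = - 2 \left(\frac{1}{8 + 25} \cdot 9 - 5\right) 22 + 41 = - 2 \left(\frac{1}{33} \cdot 9 - 5\right) 22 + 41 = - 2 \left(\frac{3}{11} - 5\right) 22 + 41 = \left(-2\right) \left(- \frac{52}{11}\right) 22 + 41 = \frac{104}{11} \cdot 22 + 41 = 208 + 41 = 249$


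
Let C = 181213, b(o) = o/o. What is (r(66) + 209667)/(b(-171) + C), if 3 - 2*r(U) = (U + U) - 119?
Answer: 104831/90607 ≈ 1.1570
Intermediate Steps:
b(o) = 1
r(U) = 61 - U (r(U) = 3/2 - ((U + U) - 119)/2 = 3/2 - (2*U - 119)/2 = 3/2 - (-119 + 2*U)/2 = 3/2 + (119/2 - U) = 61 - U)
(r(66) + 209667)/(b(-171) + C) = ((61 - 1*66) + 209667)/(1 + 181213) = ((61 - 66) + 209667)/181214 = (-5 + 209667)*(1/181214) = 209662*(1/181214) = 104831/90607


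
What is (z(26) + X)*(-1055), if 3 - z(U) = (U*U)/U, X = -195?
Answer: 229990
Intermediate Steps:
z(U) = 3 - U (z(U) = 3 - U*U/U = 3 - U²/U = 3 - U)
(z(26) + X)*(-1055) = ((3 - 1*26) - 195)*(-1055) = ((3 - 26) - 195)*(-1055) = (-23 - 195)*(-1055) = -218*(-1055) = 229990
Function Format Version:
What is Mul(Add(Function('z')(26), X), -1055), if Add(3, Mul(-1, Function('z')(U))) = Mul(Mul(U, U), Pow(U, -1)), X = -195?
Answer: 229990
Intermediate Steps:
Function('z')(U) = Add(3, Mul(-1, U)) (Function('z')(U) = Add(3, Mul(-1, Mul(Mul(U, U), Pow(U, -1)))) = Add(3, Mul(-1, Mul(Pow(U, 2), Pow(U, -1)))) = Add(3, Mul(-1, U)))
Mul(Add(Function('z')(26), X), -1055) = Mul(Add(Add(3, Mul(-1, 26)), -195), -1055) = Mul(Add(Add(3, -26), -195), -1055) = Mul(Add(-23, -195), -1055) = Mul(-218, -1055) = 229990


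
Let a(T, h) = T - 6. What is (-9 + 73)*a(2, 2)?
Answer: -256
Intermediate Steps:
a(T, h) = -6 + T
(-9 + 73)*a(2, 2) = (-9 + 73)*(-6 + 2) = 64*(-4) = -256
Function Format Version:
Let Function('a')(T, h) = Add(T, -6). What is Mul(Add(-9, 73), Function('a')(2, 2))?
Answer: -256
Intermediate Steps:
Function('a')(T, h) = Add(-6, T)
Mul(Add(-9, 73), Function('a')(2, 2)) = Mul(Add(-9, 73), Add(-6, 2)) = Mul(64, -4) = -256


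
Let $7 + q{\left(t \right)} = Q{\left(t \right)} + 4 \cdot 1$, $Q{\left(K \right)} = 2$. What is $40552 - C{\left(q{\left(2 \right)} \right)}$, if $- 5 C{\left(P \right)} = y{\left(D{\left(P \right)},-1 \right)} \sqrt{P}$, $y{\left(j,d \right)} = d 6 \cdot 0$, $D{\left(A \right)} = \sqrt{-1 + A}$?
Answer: $40552$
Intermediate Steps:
$y{\left(j,d \right)} = 0$ ($y{\left(j,d \right)} = 6 d 0 = 0$)
$q{\left(t \right)} = -1$ ($q{\left(t \right)} = -7 + \left(2 + 4 \cdot 1\right) = -7 + \left(2 + 4\right) = -7 + 6 = -1$)
$C{\left(P \right)} = 0$ ($C{\left(P \right)} = - \frac{0 \sqrt{P}}{5} = \left(- \frac{1}{5}\right) 0 = 0$)
$40552 - C{\left(q{\left(2 \right)} \right)} = 40552 - 0 = 40552 + 0 = 40552$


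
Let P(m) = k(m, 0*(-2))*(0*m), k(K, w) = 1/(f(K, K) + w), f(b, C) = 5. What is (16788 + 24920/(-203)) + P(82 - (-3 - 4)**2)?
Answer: 483292/29 ≈ 16665.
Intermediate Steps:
k(K, w) = 1/(5 + w)
P(m) = 0 (P(m) = (0*m)/(5 + 0*(-2)) = 0/(5 + 0) = 0/5 = (1/5)*0 = 0)
(16788 + 24920/(-203)) + P(82 - (-3 - 4)**2) = (16788 + 24920/(-203)) + 0 = (16788 + 24920*(-1/203)) + 0 = (16788 - 3560/29) + 0 = 483292/29 + 0 = 483292/29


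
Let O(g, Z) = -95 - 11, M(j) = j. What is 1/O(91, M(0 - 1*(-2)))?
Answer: -1/106 ≈ -0.0094340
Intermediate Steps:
O(g, Z) = -106
1/O(91, M(0 - 1*(-2))) = 1/(-106) = -1/106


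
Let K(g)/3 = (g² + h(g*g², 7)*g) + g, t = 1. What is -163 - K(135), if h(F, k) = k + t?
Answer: -58483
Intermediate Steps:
h(F, k) = 1 + k (h(F, k) = k + 1 = 1 + k)
K(g) = 3*g² + 27*g (K(g) = 3*((g² + (1 + 7)*g) + g) = 3*((g² + 8*g) + g) = 3*(g² + 9*g) = 3*g² + 27*g)
-163 - K(135) = -163 - 3*135*(9 + 135) = -163 - 3*135*144 = -163 - 1*58320 = -163 - 58320 = -58483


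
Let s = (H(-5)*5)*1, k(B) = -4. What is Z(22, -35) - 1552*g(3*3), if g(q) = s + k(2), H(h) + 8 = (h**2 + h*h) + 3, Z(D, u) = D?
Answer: -342970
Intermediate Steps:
H(h) = -5 + 2*h**2 (H(h) = -8 + ((h**2 + h*h) + 3) = -8 + ((h**2 + h**2) + 3) = -8 + (2*h**2 + 3) = -8 + (3 + 2*h**2) = -5 + 2*h**2)
s = 225 (s = ((-5 + 2*(-5)**2)*5)*1 = ((-5 + 2*25)*5)*1 = ((-5 + 50)*5)*1 = (45*5)*1 = 225*1 = 225)
g(q) = 221 (g(q) = 225 - 4 = 221)
Z(22, -35) - 1552*g(3*3) = 22 - 1552*221 = 22 - 342992 = -342970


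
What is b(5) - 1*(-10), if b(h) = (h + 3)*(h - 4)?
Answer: 18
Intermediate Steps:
b(h) = (-4 + h)*(3 + h) (b(h) = (3 + h)*(-4 + h) = (-4 + h)*(3 + h))
b(5) - 1*(-10) = (-12 + 5**2 - 1*5) - 1*(-10) = (-12 + 25 - 5) + 10 = 8 + 10 = 18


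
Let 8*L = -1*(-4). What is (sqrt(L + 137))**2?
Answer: 275/2 ≈ 137.50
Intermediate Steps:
L = 1/2 (L = (-1*(-4))/8 = (1/8)*4 = 1/2 ≈ 0.50000)
(sqrt(L + 137))**2 = (sqrt(1/2 + 137))**2 = (sqrt(275/2))**2 = (5*sqrt(22)/2)**2 = 275/2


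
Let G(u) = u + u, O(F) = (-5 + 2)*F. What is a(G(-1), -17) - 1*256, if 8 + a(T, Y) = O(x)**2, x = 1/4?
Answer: -4215/16 ≈ -263.44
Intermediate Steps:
x = 1/4 ≈ 0.25000
O(F) = -3*F
G(u) = 2*u
a(T, Y) = -119/16 (a(T, Y) = -8 + (-3*1/4)**2 = -8 + (-3/4)**2 = -8 + 9/16 = -119/16)
a(G(-1), -17) - 1*256 = -119/16 - 1*256 = -119/16 - 256 = -4215/16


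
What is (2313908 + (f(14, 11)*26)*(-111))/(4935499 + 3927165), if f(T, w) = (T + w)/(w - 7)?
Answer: 4591741/17725328 ≈ 0.25905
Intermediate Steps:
f(T, w) = (T + w)/(-7 + w)
(2313908 + (f(14, 11)*26)*(-111))/(4935499 + 3927165) = (2313908 + (((14 + 11)/(-7 + 11))*26)*(-111))/(4935499 + 3927165) = (2313908 + ((25/4)*26)*(-111))/8862664 = (2313908 + (((¼)*25)*26)*(-111))*(1/8862664) = (2313908 + ((25/4)*26)*(-111))*(1/8862664) = (2313908 + (325/2)*(-111))*(1/8862664) = (2313908 - 36075/2)*(1/8862664) = (4591741/2)*(1/8862664) = 4591741/17725328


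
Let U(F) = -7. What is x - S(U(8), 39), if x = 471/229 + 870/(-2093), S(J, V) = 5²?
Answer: -11195852/479297 ≈ -23.359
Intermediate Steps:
S(J, V) = 25
x = 786573/479297 (x = 471*(1/229) + 870*(-1/2093) = 471/229 - 870/2093 = 786573/479297 ≈ 1.6411)
x - S(U(8), 39) = 786573/479297 - 1*25 = 786573/479297 - 25 = -11195852/479297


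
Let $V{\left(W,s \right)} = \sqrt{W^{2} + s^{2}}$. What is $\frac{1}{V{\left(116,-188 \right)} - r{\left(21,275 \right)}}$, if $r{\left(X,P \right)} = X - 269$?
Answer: $\frac{31}{1588} - \frac{5 \sqrt{122}}{3176} \approx 0.0021326$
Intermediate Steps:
$r{\left(X,P \right)} = -269 + X$
$\frac{1}{V{\left(116,-188 \right)} - r{\left(21,275 \right)}} = \frac{1}{\sqrt{116^{2} + \left(-188\right)^{2}} - \left(-269 + 21\right)} = \frac{1}{\sqrt{13456 + 35344} - -248} = \frac{1}{\sqrt{48800} + 248} = \frac{1}{20 \sqrt{122} + 248} = \frac{1}{248 + 20 \sqrt{122}}$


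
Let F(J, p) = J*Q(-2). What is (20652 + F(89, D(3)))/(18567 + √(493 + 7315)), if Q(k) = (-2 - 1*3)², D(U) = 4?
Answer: 424757259/344725681 - 183016*√122/344725681 ≈ 1.2263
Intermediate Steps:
Q(k) = 25 (Q(k) = (-2 - 3)² = (-5)² = 25)
F(J, p) = 25*J (F(J, p) = J*25 = 25*J)
(20652 + F(89, D(3)))/(18567 + √(493 + 7315)) = (20652 + 25*89)/(18567 + √(493 + 7315)) = (20652 + 2225)/(18567 + √7808) = 22877/(18567 + 8*√122)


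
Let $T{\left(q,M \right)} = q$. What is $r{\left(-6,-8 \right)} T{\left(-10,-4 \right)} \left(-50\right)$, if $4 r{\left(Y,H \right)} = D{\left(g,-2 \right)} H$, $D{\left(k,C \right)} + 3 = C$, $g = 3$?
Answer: $5000$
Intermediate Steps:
$D{\left(k,C \right)} = -3 + C$
$r{\left(Y,H \right)} = - \frac{5 H}{4}$ ($r{\left(Y,H \right)} = \frac{\left(-3 - 2\right) H}{4} = \frac{\left(-5\right) H}{4} = - \frac{5 H}{4}$)
$r{\left(-6,-8 \right)} T{\left(-10,-4 \right)} \left(-50\right) = \left(- \frac{5}{4}\right) \left(-8\right) \left(-10\right) \left(-50\right) = 10 \left(-10\right) \left(-50\right) = \left(-100\right) \left(-50\right) = 5000$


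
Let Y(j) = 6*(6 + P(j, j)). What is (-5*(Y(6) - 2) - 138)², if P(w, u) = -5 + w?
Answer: 114244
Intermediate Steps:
Y(j) = 6 + 6*j (Y(j) = 6*(6 + (-5 + j)) = 6*(1 + j) = 6 + 6*j)
(-5*(Y(6) - 2) - 138)² = (-5*((6 + 6*6) - 2) - 138)² = (-5*((6 + 36) - 2) - 138)² = (-5*(42 - 2) - 138)² = (-5*40 - 138)² = (-200 - 138)² = (-338)² = 114244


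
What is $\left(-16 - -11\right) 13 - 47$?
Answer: $-112$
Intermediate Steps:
$\left(-16 - -11\right) 13 - 47 = \left(-16 + 11\right) 13 - 47 = \left(-5\right) 13 - 47 = -65 - 47 = -112$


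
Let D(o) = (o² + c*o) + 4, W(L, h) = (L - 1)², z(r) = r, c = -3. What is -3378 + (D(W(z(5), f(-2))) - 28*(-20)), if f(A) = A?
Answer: -2606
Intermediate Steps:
W(L, h) = (-1 + L)²
D(o) = 4 + o² - 3*o (D(o) = (o² - 3*o) + 4 = 4 + o² - 3*o)
-3378 + (D(W(z(5), f(-2))) - 28*(-20)) = -3378 + ((4 + ((-1 + 5)²)² - 3*(-1 + 5)²) - 28*(-20)) = -3378 + ((4 + (4²)² - 3*4²) + 560) = -3378 + ((4 + 16² - 3*16) + 560) = -3378 + ((4 + 256 - 48) + 560) = -3378 + (212 + 560) = -3378 + 772 = -2606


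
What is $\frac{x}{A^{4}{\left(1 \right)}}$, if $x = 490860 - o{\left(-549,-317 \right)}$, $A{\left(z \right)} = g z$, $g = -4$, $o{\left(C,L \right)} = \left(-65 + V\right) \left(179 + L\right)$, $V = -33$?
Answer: $\frac{59667}{32} \approx 1864.6$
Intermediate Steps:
$o{\left(C,L \right)} = -17542 - 98 L$ ($o{\left(C,L \right)} = \left(-65 - 33\right) \left(179 + L\right) = - 98 \left(179 + L\right) = -17542 - 98 L$)
$A{\left(z \right)} = - 4 z$
$x = 477336$ ($x = 490860 - \left(-17542 - -31066\right) = 490860 - \left(-17542 + 31066\right) = 490860 - 13524 = 477336$)
$\frac{x}{A^{4}{\left(1 \right)}} = \frac{477336}{\left(\left(-4\right) 1\right)^{4}} = \frac{477336}{\left(-4\right)^{4}} = \frac{477336}{256} = 477336 \cdot \frac{1}{256} = \frac{59667}{32}$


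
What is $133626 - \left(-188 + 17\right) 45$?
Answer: $141321$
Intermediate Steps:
$133626 - \left(-188 + 17\right) 45 = 133626 - \left(-171\right) 45 = 133626 - -7695 = 133626 + 7695 = 141321$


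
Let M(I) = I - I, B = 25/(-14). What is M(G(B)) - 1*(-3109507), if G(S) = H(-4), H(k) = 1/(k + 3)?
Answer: 3109507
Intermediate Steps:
B = -25/14 (B = 25*(-1/14) = -25/14 ≈ -1.7857)
H(k) = 1/(3 + k)
G(S) = -1 (G(S) = 1/(3 - 4) = 1/(-1) = -1)
M(I) = 0
M(G(B)) - 1*(-3109507) = 0 - 1*(-3109507) = 0 + 3109507 = 3109507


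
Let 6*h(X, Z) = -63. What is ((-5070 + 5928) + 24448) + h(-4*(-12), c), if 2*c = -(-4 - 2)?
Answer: 50591/2 ≈ 25296.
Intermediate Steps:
c = 3 (c = (-(-4 - 2))/2 = (-1*(-6))/2 = (½)*6 = 3)
h(X, Z) = -21/2 (h(X, Z) = (⅙)*(-63) = -21/2)
((-5070 + 5928) + 24448) + h(-4*(-12), c) = ((-5070 + 5928) + 24448) - 21/2 = (858 + 24448) - 21/2 = 25306 - 21/2 = 50591/2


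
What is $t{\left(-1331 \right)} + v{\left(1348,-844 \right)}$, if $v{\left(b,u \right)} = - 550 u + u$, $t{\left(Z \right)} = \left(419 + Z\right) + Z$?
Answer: $461113$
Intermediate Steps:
$t{\left(Z \right)} = 419 + 2 Z$
$v{\left(b,u \right)} = - 549 u$
$t{\left(-1331 \right)} + v{\left(1348,-844 \right)} = \left(419 + 2 \left(-1331\right)\right) - -463356 = \left(419 - 2662\right) + 463356 = -2243 + 463356 = 461113$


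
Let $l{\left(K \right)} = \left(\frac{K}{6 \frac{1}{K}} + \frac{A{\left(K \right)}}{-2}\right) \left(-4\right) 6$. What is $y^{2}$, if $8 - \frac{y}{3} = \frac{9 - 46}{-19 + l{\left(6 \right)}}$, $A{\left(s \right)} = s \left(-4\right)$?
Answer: $\frac{114768369}{203401} \approx 564.25$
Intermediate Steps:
$A{\left(s \right)} = - 4 s$
$l{\left(K \right)} = - 48 K - 4 K^{2}$ ($l{\left(K \right)} = \left(\frac{K}{6 \frac{1}{K}} + \frac{\left(-4\right) K}{-2}\right) \left(-4\right) 6 = \left(K \frac{K}{6} + - 4 K \left(- \frac{1}{2}\right)\right) \left(-4\right) 6 = \left(\frac{K^{2}}{6} + 2 K\right) \left(-4\right) 6 = \left(2 K + \frac{K^{2}}{6}\right) \left(-4\right) 6 = \left(- 8 K - \frac{2 K^{2}}{3}\right) 6 = - 48 K - 4 K^{2}$)
$y = \frac{10713}{451}$ ($y = 24 - 3 \frac{9 - 46}{-19 + 4 \cdot 6 \left(-12 - 6\right)} = 24 - 3 \left(- \frac{37}{-19 + 4 \cdot 6 \left(-12 - 6\right)}\right) = 24 - 3 \left(- \frac{37}{-19 + 4 \cdot 6 \left(-18\right)}\right) = 24 - 3 \left(- \frac{37}{-19 - 432}\right) = 24 - 3 \left(- \frac{37}{-451}\right) = 24 - 3 \left(\left(-37\right) \left(- \frac{1}{451}\right)\right) = 24 - \frac{111}{451} = \frac{10713}{451} \approx 23.754$)
$y^{2} = \left(\frac{10713}{451}\right)^{2} = \frac{114768369}{203401}$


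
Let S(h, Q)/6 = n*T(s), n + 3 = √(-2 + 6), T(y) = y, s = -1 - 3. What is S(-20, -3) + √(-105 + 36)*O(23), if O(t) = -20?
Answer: 24 - 20*I*√69 ≈ 24.0 - 166.13*I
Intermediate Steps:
s = -4
n = -1 (n = -3 + √(-2 + 6) = -3 + √4 = -3 + 2 = -1)
S(h, Q) = 24 (S(h, Q) = 6*(-1*(-4)) = 6*4 = 24)
S(-20, -3) + √(-105 + 36)*O(23) = 24 + √(-105 + 36)*(-20) = 24 + √(-69)*(-20) = 24 + (I*√69)*(-20) = 24 - 20*I*√69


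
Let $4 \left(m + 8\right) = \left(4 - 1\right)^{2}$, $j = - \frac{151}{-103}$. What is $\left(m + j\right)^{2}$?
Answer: $\frac{3115225}{169744} \approx 18.352$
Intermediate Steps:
$j = \frac{151}{103}$ ($j = \left(-151\right) \left(- \frac{1}{103}\right) = \frac{151}{103} \approx 1.466$)
$m = - \frac{23}{4}$ ($m = -8 + \frac{\left(4 - 1\right)^{2}}{4} = -8 + \frac{3^{2}}{4} = -8 + \frac{1}{4} \cdot 9 = -8 + \frac{9}{4} = - \frac{23}{4} \approx -5.75$)
$\left(m + j\right)^{2} = \left(- \frac{23}{4} + \frac{151}{103}\right)^{2} = \left(- \frac{1765}{412}\right)^{2} = \frac{3115225}{169744}$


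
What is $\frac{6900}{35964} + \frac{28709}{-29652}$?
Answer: $- \frac{22996991}{29622348} \approx -0.77634$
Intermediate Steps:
$\frac{6900}{35964} + \frac{28709}{-29652} = 6900 \cdot \frac{1}{35964} + 28709 \left(- \frac{1}{29652}\right) = \frac{575}{2997} - \frac{28709}{29652} = - \frac{22996991}{29622348}$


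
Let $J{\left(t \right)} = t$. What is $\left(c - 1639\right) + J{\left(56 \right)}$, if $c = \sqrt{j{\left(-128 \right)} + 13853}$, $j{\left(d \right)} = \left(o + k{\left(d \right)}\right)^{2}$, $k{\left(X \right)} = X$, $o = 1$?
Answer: $-1583 + \sqrt{29982} \approx -1409.8$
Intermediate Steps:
$j{\left(d \right)} = \left(1 + d\right)^{2}$
$c = \sqrt{29982}$ ($c = \sqrt{\left(1 - 128\right)^{2} + 13853} = \sqrt{\left(-127\right)^{2} + 13853} = \sqrt{16129 + 13853} = \sqrt{29982} \approx 173.15$)
$\left(c - 1639\right) + J{\left(56 \right)} = \left(\sqrt{29982} - 1639\right) + 56 = \left(-1639 + \sqrt{29982}\right) + 56 = -1583 + \sqrt{29982}$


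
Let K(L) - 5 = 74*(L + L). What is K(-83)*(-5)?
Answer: 61395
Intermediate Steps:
K(L) = 5 + 148*L (K(L) = 5 + 74*(L + L) = 5 + 74*(2*L) = 5 + 148*L)
K(-83)*(-5) = (5 + 148*(-83))*(-5) = (5 - 12284)*(-5) = -12279*(-5) = 61395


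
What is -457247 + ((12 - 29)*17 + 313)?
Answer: -457223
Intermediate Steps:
-457247 + ((12 - 29)*17 + 313) = -457247 + (-17*17 + 313) = -457247 + (-289 + 313) = -457247 + 24 = -457223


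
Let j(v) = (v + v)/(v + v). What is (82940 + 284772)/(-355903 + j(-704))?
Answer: -183856/177951 ≈ -1.0332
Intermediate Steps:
j(v) = 1 (j(v) = (2*v)/((2*v)) = (2*v)*(1/(2*v)) = 1)
(82940 + 284772)/(-355903 + j(-704)) = (82940 + 284772)/(-355903 + 1) = 367712/(-355902) = 367712*(-1/355902) = -183856/177951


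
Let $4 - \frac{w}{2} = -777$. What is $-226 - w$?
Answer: $-1788$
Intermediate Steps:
$w = 1562$ ($w = 8 - -1554 = 8 + 1554 = 1562$)
$-226 - w = -226 - 1562 = -1788$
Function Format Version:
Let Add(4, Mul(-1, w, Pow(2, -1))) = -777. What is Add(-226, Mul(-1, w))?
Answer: -1788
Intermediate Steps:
w = 1562 (w = Add(8, Mul(-2, -777)) = Add(8, 1554) = 1562)
Add(-226, Mul(-1, w)) = Add(-226, Mul(-1, 1562)) = Add(-226, -1562) = -1788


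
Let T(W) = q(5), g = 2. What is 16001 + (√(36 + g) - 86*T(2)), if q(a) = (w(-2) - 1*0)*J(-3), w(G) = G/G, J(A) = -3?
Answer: 16259 + √38 ≈ 16265.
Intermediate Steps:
w(G) = 1
q(a) = -3 (q(a) = (1 - 1*0)*(-3) = (1 + 0)*(-3) = 1*(-3) = -3)
T(W) = -3
16001 + (√(36 + g) - 86*T(2)) = 16001 + (√(36 + 2) - 86*(-3)) = 16001 + (√38 + 258) = 16001 + (258 + √38) = 16259 + √38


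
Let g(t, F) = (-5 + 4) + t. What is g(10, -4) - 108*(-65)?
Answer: 7029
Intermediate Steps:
g(t, F) = -1 + t
g(10, -4) - 108*(-65) = (-1 + 10) - 108*(-65) = 9 + 7020 = 7029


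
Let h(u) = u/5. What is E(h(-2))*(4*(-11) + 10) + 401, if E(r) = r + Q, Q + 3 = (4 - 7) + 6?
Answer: 2073/5 ≈ 414.60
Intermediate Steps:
h(u) = u/5 (h(u) = u*(⅕) = u/5)
Q = 0 (Q = -3 + ((4 - 7) + 6) = -3 + (-3 + 6) = -3 + 3 = 0)
E(r) = r (E(r) = r + 0 = r)
E(h(-2))*(4*(-11) + 10) + 401 = ((⅕)*(-2))*(4*(-11) + 10) + 401 = -2*(-44 + 10)/5 + 401 = -⅖*(-34) + 401 = 68/5 + 401 = 2073/5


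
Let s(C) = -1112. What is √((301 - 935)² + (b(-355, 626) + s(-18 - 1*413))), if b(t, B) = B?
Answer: √401470 ≈ 633.62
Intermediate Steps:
√((301 - 935)² + (b(-355, 626) + s(-18 - 1*413))) = √((301 - 935)² + (626 - 1112)) = √((-634)² - 486) = √(401956 - 486) = √401470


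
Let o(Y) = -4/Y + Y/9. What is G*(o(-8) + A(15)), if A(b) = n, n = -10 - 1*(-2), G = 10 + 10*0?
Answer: -755/9 ≈ -83.889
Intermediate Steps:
o(Y) = -4/Y + Y/9 (o(Y) = -4/Y + Y*(1/9) = -4/Y + Y/9)
G = 10 (G = 10 + 0 = 10)
n = -8 (n = -10 + 2 = -8)
A(b) = -8
G*(o(-8) + A(15)) = 10*((-4/(-8) + (1/9)*(-8)) - 8) = 10*((-4*(-1/8) - 8/9) - 8) = 10*((1/2 - 8/9) - 8) = 10*(-7/18 - 8) = 10*(-151/18) = -755/9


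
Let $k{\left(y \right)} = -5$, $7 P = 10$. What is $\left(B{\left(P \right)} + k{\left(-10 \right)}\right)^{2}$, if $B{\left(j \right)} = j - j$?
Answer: $25$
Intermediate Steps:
$P = \frac{10}{7}$ ($P = \frac{1}{7} \cdot 10 = \frac{10}{7} \approx 1.4286$)
$B{\left(j \right)} = 0$
$\left(B{\left(P \right)} + k{\left(-10 \right)}\right)^{2} = \left(0 - 5\right)^{2} = \left(-5\right)^{2} = 25$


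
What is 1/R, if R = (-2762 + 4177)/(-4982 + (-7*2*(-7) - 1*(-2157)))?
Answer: -2727/1415 ≈ -1.9272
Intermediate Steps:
R = -1415/2727 (R = 1415/(-4982 + (-14*(-7) + 2157)) = 1415/(-4982 + (98 + 2157)) = 1415/(-4982 + 2255) = 1415/(-2727) = 1415*(-1/2727) = -1415/2727 ≈ -0.51889)
1/R = 1/(-1415/2727) = -2727/1415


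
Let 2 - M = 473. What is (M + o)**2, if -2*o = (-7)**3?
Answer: 358801/4 ≈ 89700.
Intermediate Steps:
M = -471 (M = 2 - 1*473 = 2 - 473 = -471)
o = 343/2 (o = -1/2*(-7)**3 = -1/2*(-343) = 343/2 ≈ 171.50)
(M + o)**2 = (-471 + 343/2)**2 = (-599/2)**2 = 358801/4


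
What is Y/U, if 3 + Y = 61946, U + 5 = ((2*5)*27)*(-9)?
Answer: -61943/2435 ≈ -25.439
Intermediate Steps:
U = -2435 (U = -5 + ((2*5)*27)*(-9) = -5 + (10*27)*(-9) = -5 + 270*(-9) = -5 - 2430 = -2435)
Y = 61943 (Y = -3 + 61946 = 61943)
Y/U = 61943/(-2435) = 61943*(-1/2435) = -61943/2435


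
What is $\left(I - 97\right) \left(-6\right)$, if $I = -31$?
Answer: $768$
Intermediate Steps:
$\left(I - 97\right) \left(-6\right) = \left(-31 - 97\right) \left(-6\right) = \left(-128\right) \left(-6\right) = 768$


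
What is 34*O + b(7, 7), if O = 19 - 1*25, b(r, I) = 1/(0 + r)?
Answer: -1427/7 ≈ -203.86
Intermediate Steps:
b(r, I) = 1/r
O = -6 (O = 19 - 25 = -6)
34*O + b(7, 7) = 34*(-6) + 1/7 = -204 + 1/7 = -1427/7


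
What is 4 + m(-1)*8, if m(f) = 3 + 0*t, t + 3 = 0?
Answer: 28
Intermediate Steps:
t = -3 (t = -3 + 0 = -3)
m(f) = 3 (m(f) = 3 + 0*(-3) = 3 + 0 = 3)
4 + m(-1)*8 = 4 + 3*8 = 4 + 24 = 28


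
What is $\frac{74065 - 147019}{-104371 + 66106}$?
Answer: $\frac{24318}{12755} \approx 1.9065$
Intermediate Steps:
$\frac{74065 - 147019}{-104371 + 66106} = - \frac{72954}{-38265} = \left(-72954\right) \left(- \frac{1}{38265}\right) = \frac{24318}{12755}$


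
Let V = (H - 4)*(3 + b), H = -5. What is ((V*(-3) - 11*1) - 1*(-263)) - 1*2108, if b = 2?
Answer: -1721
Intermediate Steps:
V = -45 (V = (-5 - 4)*(3 + 2) = -9*5 = -45)
((V*(-3) - 11*1) - 1*(-263)) - 1*2108 = ((-45*(-3) - 11*1) - 1*(-263)) - 1*2108 = ((135 - 11) + 263) - 2108 = (124 + 263) - 2108 = 387 - 2108 = -1721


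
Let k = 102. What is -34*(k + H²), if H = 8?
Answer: -5644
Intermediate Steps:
-34*(k + H²) = -34*(102 + 8²) = -34*(102 + 64) = -34*166 = -5644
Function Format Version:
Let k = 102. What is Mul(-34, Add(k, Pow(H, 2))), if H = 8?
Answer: -5644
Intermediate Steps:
Mul(-34, Add(k, Pow(H, 2))) = Mul(-34, Add(102, Pow(8, 2))) = Mul(-34, Add(102, 64)) = Mul(-34, 166) = -5644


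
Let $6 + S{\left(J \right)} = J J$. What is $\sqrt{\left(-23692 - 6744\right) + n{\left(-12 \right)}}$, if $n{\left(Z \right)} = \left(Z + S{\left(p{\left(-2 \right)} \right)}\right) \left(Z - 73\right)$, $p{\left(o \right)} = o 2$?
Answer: $i \sqrt{30266} \approx 173.97 i$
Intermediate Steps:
$p{\left(o \right)} = 2 o$
$S{\left(J \right)} = -6 + J^{2}$ ($S{\left(J \right)} = -6 + J J = -6 + J^{2}$)
$n{\left(Z \right)} = \left(-73 + Z\right) \left(10 + Z\right)$ ($n{\left(Z \right)} = \left(Z - \left(6 - \left(2 \left(-2\right)\right)^{2}\right)\right) \left(Z - 73\right) = \left(Z - \left(6 - \left(-4\right)^{2}\right)\right) \left(-73 + Z\right) = \left(Z + \left(-6 + 16\right)\right) \left(-73 + Z\right) = \left(Z + 10\right) \left(-73 + Z\right) = \left(10 + Z\right) \left(-73 + Z\right) = \left(-73 + Z\right) \left(10 + Z\right)$)
$\sqrt{\left(-23692 - 6744\right) + n{\left(-12 \right)}} = \sqrt{\left(-23692 - 6744\right) - \left(-26 - 144\right)} = \sqrt{\left(-23692 - 6744\right) + \left(-730 + 144 + 756\right)} = \sqrt{-30436 + 170} = \sqrt{-30266} = i \sqrt{30266}$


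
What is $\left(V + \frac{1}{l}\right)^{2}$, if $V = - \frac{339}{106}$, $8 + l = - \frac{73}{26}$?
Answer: $\frac{9606940225}{887205796} \approx 10.828$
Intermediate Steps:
$l = - \frac{281}{26}$ ($l = -8 - \frac{73}{26} = - \frac{281}{26} \approx -10.808$)
$V = - \frac{339}{106}$ ($V = \left(-339\right) \frac{1}{106} = - \frac{339}{106} \approx -3.1981$)
$\left(V + \frac{1}{l}\right)^{2} = \left(- \frac{339}{106} + \frac{1}{- \frac{281}{26}}\right)^{2} = \left(- \frac{339}{106} - \frac{26}{281}\right)^{2} = \left(- \frac{98015}{29786}\right)^{2} = \frac{9606940225}{887205796}$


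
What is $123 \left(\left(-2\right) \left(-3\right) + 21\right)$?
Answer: $3321$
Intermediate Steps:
$123 \left(\left(-2\right) \left(-3\right) + 21\right) = 123 \left(6 + 21\right) = 123 \cdot 27 = 3321$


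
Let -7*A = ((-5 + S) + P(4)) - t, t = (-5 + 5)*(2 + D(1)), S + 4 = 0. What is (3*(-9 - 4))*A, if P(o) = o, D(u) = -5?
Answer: -195/7 ≈ -27.857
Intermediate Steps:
S = -4 (S = -4 + 0 = -4)
t = 0 (t = (-5 + 5)*(2 - 5) = 0*(-3) = 0)
A = 5/7 (A = -(((-5 - 4) + 4) - 1*0)/7 = -((-9 + 4) + 0)/7 = -(-5 + 0)/7 = -⅐*(-5) = 5/7 ≈ 0.71429)
(3*(-9 - 4))*A = (3*(-9 - 4))*(5/7) = (3*(-13))*(5/7) = -39*5/7 = -195/7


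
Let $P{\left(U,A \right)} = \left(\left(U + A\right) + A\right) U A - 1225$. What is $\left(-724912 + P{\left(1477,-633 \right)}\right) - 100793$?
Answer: $-198099481$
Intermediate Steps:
$P{\left(U,A \right)} = -1225 + A U \left(U + 2 A\right)$ ($P{\left(U,A \right)} = \left(\left(A + U\right) + A\right) U A - 1225 = \left(U + 2 A\right) U A - 1225 = U \left(U + 2 A\right) A - 1225 = A U \left(U + 2 A\right) - 1225 = -1225 + A U \left(U + 2 A\right)$)
$\left(-724912 + P{\left(1477,-633 \right)}\right) - 100793 = \left(-724912 - \left(1225 - 1183635306 + 1380907857\right)\right) - 100793 = \left(-724912 - \left(1380909082 - 1183635306\right)\right) - 100793 = \left(-724912 - 197273776\right) - 100793 = -197998688 - 100793 = -198099481$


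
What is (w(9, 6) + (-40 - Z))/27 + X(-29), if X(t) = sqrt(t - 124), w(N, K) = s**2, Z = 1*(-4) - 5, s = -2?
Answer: -1 + 3*I*sqrt(17) ≈ -1.0 + 12.369*I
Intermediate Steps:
Z = -9 (Z = -4 - 5 = -9)
w(N, K) = 4 (w(N, K) = (-2)**2 = 4)
X(t) = sqrt(-124 + t)
(w(9, 6) + (-40 - Z))/27 + X(-29) = (4 + (-40 - 1*(-9)))/27 + sqrt(-124 - 29) = (4 + (-40 + 9))*(1/27) + sqrt(-153) = (4 - 31)*(1/27) + 3*I*sqrt(17) = -27*1/27 + 3*I*sqrt(17) = -1 + 3*I*sqrt(17)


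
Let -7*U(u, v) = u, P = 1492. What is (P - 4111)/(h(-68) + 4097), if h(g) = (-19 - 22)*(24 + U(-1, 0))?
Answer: -6111/7250 ≈ -0.84290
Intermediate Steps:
U(u, v) = -u/7
h(g) = -6929/7 (h(g) = (-19 - 22)*(24 - 1/7*(-1)) = -41*(24 + 1/7) = -41*169/7 = -6929/7)
(P - 4111)/(h(-68) + 4097) = (1492 - 4111)/(-6929/7 + 4097) = -2619/21750/7 = -2619*7/21750 = -6111/7250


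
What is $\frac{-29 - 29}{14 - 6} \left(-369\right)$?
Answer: $\frac{10701}{4} \approx 2675.3$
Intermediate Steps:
$\frac{-29 - 29}{14 - 6} \left(-369\right) = - \frac{58}{8} \left(-369\right) = \left(-58\right) \frac{1}{8} \left(-369\right) = \left(- \frac{29}{4}\right) \left(-369\right) = \frac{10701}{4}$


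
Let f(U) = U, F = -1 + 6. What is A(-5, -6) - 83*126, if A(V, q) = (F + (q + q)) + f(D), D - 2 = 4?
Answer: -10459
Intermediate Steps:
D = 6 (D = 2 + 4 = 6)
F = 5
A(V, q) = 11 + 2*q (A(V, q) = (5 + (q + q)) + 6 = (5 + 2*q) + 6 = 11 + 2*q)
A(-5, -6) - 83*126 = (11 + 2*(-6)) - 83*126 = (11 - 12) - 10458 = -1 - 10458 = -10459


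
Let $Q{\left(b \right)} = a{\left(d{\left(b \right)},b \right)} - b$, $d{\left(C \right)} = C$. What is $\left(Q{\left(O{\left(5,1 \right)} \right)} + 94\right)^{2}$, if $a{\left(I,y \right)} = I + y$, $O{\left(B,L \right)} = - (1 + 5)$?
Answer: $7744$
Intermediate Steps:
$O{\left(B,L \right)} = -6$ ($O{\left(B,L \right)} = \left(-1\right) 6 = -6$)
$Q{\left(b \right)} = b$ ($Q{\left(b \right)} = \left(b + b\right) - b = 2 b - b = b$)
$\left(Q{\left(O{\left(5,1 \right)} \right)} + 94\right)^{2} = \left(-6 + 94\right)^{2} = 88^{2} = 7744$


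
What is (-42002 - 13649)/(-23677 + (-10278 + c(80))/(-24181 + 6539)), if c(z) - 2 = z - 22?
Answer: 490897471/208849708 ≈ 2.3505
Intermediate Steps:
c(z) = -20 + z (c(z) = 2 + (z - 22) = 2 + (-22 + z) = -20 + z)
(-42002 - 13649)/(-23677 + (-10278 + c(80))/(-24181 + 6539)) = (-42002 - 13649)/(-23677 + (-10278 + (-20 + 80))/(-24181 + 6539)) = -55651/(-23677 + (-10278 + 60)/(-17642)) = -55651/(-23677 - 10218*(-1/17642)) = -55651/(-23677 + 5109/8821) = -55651/(-208849708/8821) = -55651*(-8821/208849708) = 490897471/208849708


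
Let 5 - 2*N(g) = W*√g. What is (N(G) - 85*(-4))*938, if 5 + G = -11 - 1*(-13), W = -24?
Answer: 321265 + 11256*I*√3 ≈ 3.2127e+5 + 19496.0*I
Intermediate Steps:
G = -3 (G = -5 + (-11 - 1*(-13)) = -5 + (-11 + 13) = -5 + 2 = -3)
N(g) = 5/2 + 12*√g (N(g) = 5/2 - (-12)*√g = 5/2 + 12*√g)
(N(G) - 85*(-4))*938 = ((5/2 + 12*√(-3)) - 85*(-4))*938 = ((5/2 + 12*(I*√3)) + 340)*938 = ((5/2 + 12*I*√3) + 340)*938 = (685/2 + 12*I*√3)*938 = 321265 + 11256*I*√3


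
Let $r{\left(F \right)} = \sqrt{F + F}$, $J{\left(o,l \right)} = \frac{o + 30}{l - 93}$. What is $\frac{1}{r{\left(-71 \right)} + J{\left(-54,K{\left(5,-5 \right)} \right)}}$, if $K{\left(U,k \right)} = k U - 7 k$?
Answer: $\frac{996}{489407} - \frac{6889 i \sqrt{142}}{978814} \approx 0.0020351 - 0.083869 i$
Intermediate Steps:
$K{\left(U,k \right)} = - 7 k + U k$ ($K{\left(U,k \right)} = U k - 7 k = - 7 k + U k$)
$J{\left(o,l \right)} = \frac{30 + o}{-93 + l}$
$r{\left(F \right)} = \sqrt{2} \sqrt{F}$ ($r{\left(F \right)} = \sqrt{2 F} = \sqrt{2} \sqrt{F}$)
$\frac{1}{r{\left(-71 \right)} + J{\left(-54,K{\left(5,-5 \right)} \right)}} = \frac{1}{\sqrt{2} \sqrt{-71} + \frac{30 - 54}{-93 - 5 \left(-7 + 5\right)}} = \frac{1}{\sqrt{2} i \sqrt{71} + \frac{1}{-93 - -10} \left(-24\right)} = \frac{1}{i \sqrt{142} + \frac{1}{-93 + 10} \left(-24\right)} = \frac{1}{i \sqrt{142} + \frac{1}{-83} \left(-24\right)} = \frac{1}{i \sqrt{142} - - \frac{24}{83}} = \frac{1}{i \sqrt{142} + \frac{24}{83}} = \frac{1}{\frac{24}{83} + i \sqrt{142}}$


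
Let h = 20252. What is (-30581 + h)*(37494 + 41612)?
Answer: -817085874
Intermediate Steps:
(-30581 + h)*(37494 + 41612) = (-30581 + 20252)*(37494 + 41612) = -10329*79106 = -817085874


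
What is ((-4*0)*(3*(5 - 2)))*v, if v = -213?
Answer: 0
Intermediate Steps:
((-4*0)*(3*(5 - 2)))*v = ((-4*0)*(3*(5 - 2)))*(-213) = (0*(3*3))*(-213) = (0*9)*(-213) = 0*(-213) = 0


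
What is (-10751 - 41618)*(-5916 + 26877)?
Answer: -1097706609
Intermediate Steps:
(-10751 - 41618)*(-5916 + 26877) = -52369*20961 = -1097706609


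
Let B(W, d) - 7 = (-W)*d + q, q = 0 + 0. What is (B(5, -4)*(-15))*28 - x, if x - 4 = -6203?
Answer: -5141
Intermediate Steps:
x = -6199 (x = 4 - 6203 = -6199)
q = 0
B(W, d) = 7 - W*d (B(W, d) = 7 + ((-W)*d + 0) = 7 + (-W*d + 0) = 7 - W*d)
(B(5, -4)*(-15))*28 - x = ((7 - 1*5*(-4))*(-15))*28 - 1*(-6199) = ((7 + 20)*(-15))*28 + 6199 = (27*(-15))*28 + 6199 = -405*28 + 6199 = -11340 + 6199 = -5141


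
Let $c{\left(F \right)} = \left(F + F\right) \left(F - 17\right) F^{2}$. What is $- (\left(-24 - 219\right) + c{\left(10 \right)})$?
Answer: $14243$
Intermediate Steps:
$c{\left(F \right)} = 2 F^{3} \left(-17 + F\right)$ ($c{\left(F \right)} = 2 F \left(-17 + F\right) F^{2} = 2 F^{3} \left(-17 + F\right)$)
$- (\left(-24 - 219\right) + c{\left(10 \right)}) = - (\left(-24 - 219\right) + 2 \cdot 10^{3} \left(-17 + 10\right)) = - (-243 + 2 \cdot 1000 \left(-7\right)) = - (-243 - 14000) = \left(-1\right) \left(-14243\right) = 14243$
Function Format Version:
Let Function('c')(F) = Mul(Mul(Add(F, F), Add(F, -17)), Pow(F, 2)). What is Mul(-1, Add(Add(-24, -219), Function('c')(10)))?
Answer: 14243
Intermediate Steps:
Function('c')(F) = Mul(2, Pow(F, 3), Add(-17, F)) (Function('c')(F) = Mul(Mul(Mul(2, F), Add(-17, F)), Pow(F, 2)) = Mul(Mul(2, F, Add(-17, F)), Pow(F, 2)) = Mul(2, Pow(F, 3), Add(-17, F)))
Mul(-1, Add(Add(-24, -219), Function('c')(10))) = Mul(-1, Add(Add(-24, -219), Mul(2, Pow(10, 3), Add(-17, 10)))) = Mul(-1, Add(-243, Mul(2, 1000, -7))) = Mul(-1, Add(-243, -14000)) = Mul(-1, -14243) = 14243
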